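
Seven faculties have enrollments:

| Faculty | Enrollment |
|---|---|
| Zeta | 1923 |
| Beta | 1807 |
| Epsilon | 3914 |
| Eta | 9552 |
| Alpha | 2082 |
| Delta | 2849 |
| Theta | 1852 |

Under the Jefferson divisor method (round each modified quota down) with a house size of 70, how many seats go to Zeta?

5

Standard divisor 23979/70 ≈ 342.557; standard quotas: Zeta 5.614, Beta 5.275, Epsilon 11.426, Eta 27.884, Alpha 6.078, Delta 8.317, Theta 5.406.
Rounding down gives 5, 5, 11, 27, 6, 8, 5 = 67 seats, so the divisor must be adjusted.
With modified divisor 323: modified quotas Zeta 5.954, Beta 5.594, Epsilon 12.118, Eta 29.573, Alpha 6.446, Delta 8.820, Theta 5.734.
Rounding down: Zeta 5, Beta 5, Epsilon 12, Eta 29, Alpha 6, Delta 8, Theta 5 (total 70).
Zeta receives 5.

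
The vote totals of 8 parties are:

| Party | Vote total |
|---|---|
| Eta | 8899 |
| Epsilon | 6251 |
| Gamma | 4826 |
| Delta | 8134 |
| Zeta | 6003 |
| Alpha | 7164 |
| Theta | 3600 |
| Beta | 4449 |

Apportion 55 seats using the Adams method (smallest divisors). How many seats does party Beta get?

5

Standard divisor 49326/55 ≈ 896.836; standard quotas: Eta 9.923, Epsilon 6.970, Gamma 5.381, Delta 9.070, Zeta 6.694, Alpha 7.988, Theta 4.014, Beta 4.961.
Rounding up gives 10, 7, 6, 10, 7, 8, 5, 5 = 58 seats, so the divisor must be adjusted.
With modified divisor 980: modified quotas Eta 9.081, Epsilon 6.379, Gamma 4.924, Delta 8.300, Zeta 6.126, Alpha 7.310, Theta 3.673, Beta 4.540.
Rounding up: Eta 10, Epsilon 7, Gamma 5, Delta 9, Zeta 7, Alpha 8, Theta 4, Beta 5 (total 55).
Beta receives 5.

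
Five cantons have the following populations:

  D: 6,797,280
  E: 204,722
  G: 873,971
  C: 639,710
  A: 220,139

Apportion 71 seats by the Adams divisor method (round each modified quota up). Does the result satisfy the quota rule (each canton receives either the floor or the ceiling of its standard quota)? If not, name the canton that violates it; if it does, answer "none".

D

Standard quotas: D 55.245, E 1.664, G 7.103, C 5.199, A 1.789.
Adams allocation: D 54, E 2, G 7, C 6, A 2.
D has quota 55.245 (lower 55, upper 56) but receives 54 — outside the quota interval.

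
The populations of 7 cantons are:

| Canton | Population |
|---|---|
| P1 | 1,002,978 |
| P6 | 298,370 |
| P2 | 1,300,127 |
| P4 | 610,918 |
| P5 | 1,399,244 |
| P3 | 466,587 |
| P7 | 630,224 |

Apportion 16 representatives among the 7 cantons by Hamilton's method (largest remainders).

Total 5708448; standard divisor 5708448/16 = 356778.
Standard quotas: P1 2.8112, P6 0.8363, P2 3.6441, P4 1.7123, P5 3.9219, P3 1.3078, P7 1.7664.
Lower quotas: P1 2, P6 0, P2 3, P4 1, P5 3, P3 1, P7 1 (sum 11, leaving 5 seats).
Remainders in descending order: P5 0.9219, P6 0.8363, P1 0.8112, P7 0.7664, P4 0.7123, P2 0.6441, P3 0.3078.
The surplus seats go to P5, P6, P1, P7, P4.

P1=3, P6=1, P2=3, P4=2, P5=4, P3=1, P7=2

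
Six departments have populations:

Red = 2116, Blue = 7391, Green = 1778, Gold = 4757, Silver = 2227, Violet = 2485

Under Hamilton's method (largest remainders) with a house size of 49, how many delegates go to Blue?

The standard divisor is 20754/49 ≈ 423.551.
Standard quotas: Red 4.9959, Blue 17.4501, Green 4.1978, Gold 11.2312, Silver 5.2579, Violet 5.8671.
Lower quotas: Red 4, Blue 17, Green 4, Gold 11, Silver 5, Violet 5 (sum 46, leaving 3 seats).
Remainders in descending order: Red 0.9959, Violet 0.8671, Blue 0.4501, Silver 0.2579, Gold 0.2312, Green 0.1978.
The surplus seats go to Red, Violet, Blue.
Blue receives 18.

18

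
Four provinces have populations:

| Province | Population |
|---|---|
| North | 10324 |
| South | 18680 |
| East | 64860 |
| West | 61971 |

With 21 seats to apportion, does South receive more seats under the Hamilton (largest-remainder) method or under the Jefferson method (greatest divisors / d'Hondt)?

Hamilton: North 1, South 3, East 9, West 8.
Jefferson: North 1, South 2, East 9, West 9.
South gets 3 under Hamilton and 2 under Jefferson.

Hamilton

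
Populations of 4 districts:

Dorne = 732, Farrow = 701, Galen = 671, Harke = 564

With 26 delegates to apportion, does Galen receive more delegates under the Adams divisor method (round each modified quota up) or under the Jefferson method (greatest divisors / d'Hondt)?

Adams: Dorne 7, Farrow 7, Galen 6, Harke 6.
Jefferson: Dorne 7, Farrow 7, Galen 7, Harke 5.
Galen gets 6 under Adams and 7 under Jefferson.

Jefferson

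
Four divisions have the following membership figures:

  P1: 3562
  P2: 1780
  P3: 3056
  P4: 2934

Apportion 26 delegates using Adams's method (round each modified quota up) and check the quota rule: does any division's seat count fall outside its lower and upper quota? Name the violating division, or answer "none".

none

Standard quotas: P1 8.173, P2 4.084, P3 7.012, P4 6.732.
Adams allocation: P1 8, P2 4, P3 7, P4 7.
Every allocation lies between the lower and upper quota.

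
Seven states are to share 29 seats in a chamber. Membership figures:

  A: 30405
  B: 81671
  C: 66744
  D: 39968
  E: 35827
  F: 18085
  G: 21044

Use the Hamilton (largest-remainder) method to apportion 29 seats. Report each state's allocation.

The standard divisor is 293744/29 ≈ 10129.103.
Standard quotas: A 3.0017, B 8.0630, C 6.5893, D 3.9459, E 3.5370, F 1.7854, G 2.0776.
Lower quotas: A 3, B 8, C 6, D 3, E 3, F 1, G 2 (sum 26, leaving 3 seats).
Remainders in descending order: D 0.9459, F 0.7854, C 0.5893, E 0.5370, G 0.0776, B 0.0630, A 0.0017.
Largest remainders: D, F, C receive the extra seats.

A 3; B 8; C 7; D 4; E 3; F 2; G 2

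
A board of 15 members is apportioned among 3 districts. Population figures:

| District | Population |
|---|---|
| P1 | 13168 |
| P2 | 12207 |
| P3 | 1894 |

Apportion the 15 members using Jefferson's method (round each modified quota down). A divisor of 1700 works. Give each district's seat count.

P1: 7, P2: 7, P3: 1

With modified divisor 1700: modified quotas P1 7.746, P2 7.181, P3 1.114.
Rounding down: P1 7, P2 7, P3 1 (total 15).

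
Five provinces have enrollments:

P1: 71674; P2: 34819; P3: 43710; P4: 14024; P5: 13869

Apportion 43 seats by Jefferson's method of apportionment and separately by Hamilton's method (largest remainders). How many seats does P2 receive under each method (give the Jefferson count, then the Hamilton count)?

Jefferson: P1 18, P2 8, P3 11, P4 3, P5 3.
Hamilton: P1 17, P2 9, P3 11, P4 3, P5 3.
P2 gets 8 under Jefferson and 9 under Hamilton.

8 and 9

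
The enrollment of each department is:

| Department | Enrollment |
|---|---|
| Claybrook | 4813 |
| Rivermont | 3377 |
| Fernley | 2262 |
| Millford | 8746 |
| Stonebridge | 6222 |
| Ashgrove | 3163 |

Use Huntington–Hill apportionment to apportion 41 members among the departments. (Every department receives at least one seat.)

Claybrook: 7, Rivermont: 5, Fernley: 3, Millford: 12, Stonebridge: 9, Ashgrove: 5

With divisor 704: modified quotas Claybrook 6.837, Rivermont 4.797, Fernley 3.213, Millford 12.423, Stonebridge 8.838, Ashgrove 4.493.
Geometric-mean thresholds: Claybrook √(6·7)=6.481, Rivermont √(4·5)=4.472, Fernley √(3·4)=3.464, Millford √(12·13)=12.490, Stonebridge √(8·9)=8.485, Ashgrove √(4·5)=4.472.
Each quota rounded against its threshold gives Claybrook 7, Rivermont 5, Fernley 3, Millford 12, Stonebridge 9, Ashgrove 5 (total 41).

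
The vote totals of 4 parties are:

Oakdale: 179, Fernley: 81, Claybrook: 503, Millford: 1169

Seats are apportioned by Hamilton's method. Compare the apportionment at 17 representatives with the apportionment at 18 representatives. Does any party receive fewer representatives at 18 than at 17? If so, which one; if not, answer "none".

At 17 seats: Oakdale 2, Fernley 1, Claybrook 4, Millford 10.
At 18 seats: Oakdale 1, Fernley 1, Claybrook 5, Millford 11.
Oakdale drops from 2 to 1.

Oakdale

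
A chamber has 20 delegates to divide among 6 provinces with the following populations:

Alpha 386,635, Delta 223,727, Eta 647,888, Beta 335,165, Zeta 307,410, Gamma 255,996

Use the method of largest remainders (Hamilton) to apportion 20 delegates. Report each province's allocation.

Standard divisor: 2156821 ÷ 20 ≈ 107841.05.
Standard quotas: Alpha 3.5852, Delta 2.0746, Eta 6.0078, Beta 3.1080, Zeta 2.8506, Gamma 2.3738.
Lower quotas: Alpha 3, Delta 2, Eta 6, Beta 3, Zeta 2, Gamma 2 (sum 18, leaving 2 seats).
Remainders in descending order: Zeta 0.8506, Alpha 0.5852, Gamma 0.3738, Beta 0.1080, Delta 0.0746, Eta 0.0078.
The surplus seats go to Zeta, Alpha.

Alpha: 4, Delta: 2, Eta: 6, Beta: 3, Zeta: 3, Gamma: 2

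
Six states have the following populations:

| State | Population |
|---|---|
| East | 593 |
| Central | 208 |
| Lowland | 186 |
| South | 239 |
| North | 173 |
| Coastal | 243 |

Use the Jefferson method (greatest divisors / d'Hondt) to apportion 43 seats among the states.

Standard divisor 1642/43 ≈ 38.186; standard quotas: East 15.529, Central 5.447, Lowland 4.871, South 6.259, North 4.530, Coastal 6.364.
Rounding down gives 15, 5, 4, 6, 4, 6 = 40 seats, so the divisor must be adjusted.
With modified divisor 34.83: modified quotas East 17.026, Central 5.972, Lowland 5.340, South 6.862, North 4.967, Coastal 6.977.
Rounding down: East 17, Central 5, Lowland 5, South 6, North 4, Coastal 6 (total 43).

East 17; Central 5; Lowland 5; South 6; North 4; Coastal 6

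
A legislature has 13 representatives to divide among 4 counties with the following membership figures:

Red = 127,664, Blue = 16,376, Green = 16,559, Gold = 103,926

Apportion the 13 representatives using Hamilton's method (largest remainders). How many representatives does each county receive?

Red 6, Blue 1, Green 1, Gold 5

Standard divisor: 264525 ÷ 13 ≈ 20348.077.
Standard quotas: Red 6.2740, Blue 0.8048, Green 0.8138, Gold 5.1074.
Lower quotas: Red 6, Blue 0, Green 0, Gold 5 (sum 11, leaving 2 seats).
Remainders in descending order: Green 0.8138, Blue 0.8048, Red 0.2740, Gold 0.1074.
Largest remainders: Green, Blue receive the extra seats.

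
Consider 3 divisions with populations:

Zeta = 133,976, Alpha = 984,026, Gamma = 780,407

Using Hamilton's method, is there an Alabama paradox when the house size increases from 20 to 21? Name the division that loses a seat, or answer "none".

At 20 seats: Zeta 2, Alpha 10, Gamma 8.
At 21 seats: Zeta 1, Alpha 11, Gamma 9.
Zeta drops from 2 to 1.

Zeta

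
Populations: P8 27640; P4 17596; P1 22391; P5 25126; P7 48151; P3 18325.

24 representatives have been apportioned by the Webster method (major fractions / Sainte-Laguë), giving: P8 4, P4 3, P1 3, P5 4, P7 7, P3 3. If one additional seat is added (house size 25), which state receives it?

P7

Priority for the next seat is population ÷ (current seats + 0.5).
Priorities: P8 6142.222, P4 5027.429, P1 6397.429, P5 5583.556, P7 6420.133, P3 5235.714.
Highest priority: P7.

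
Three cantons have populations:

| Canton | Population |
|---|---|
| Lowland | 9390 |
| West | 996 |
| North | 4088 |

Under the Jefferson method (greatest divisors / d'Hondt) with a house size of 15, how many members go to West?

1

Standard divisor 14474/15 ≈ 964.933; standard quotas: Lowland 9.731, West 1.032, North 4.237.
Rounding down gives 9, 1, 4 = 14 seats, so the divisor must be adjusted.
With modified divisor 900: modified quotas Lowland 10.433, West 1.107, North 4.542.
Rounding down: Lowland 10, West 1, North 4 (total 15).
West receives 1.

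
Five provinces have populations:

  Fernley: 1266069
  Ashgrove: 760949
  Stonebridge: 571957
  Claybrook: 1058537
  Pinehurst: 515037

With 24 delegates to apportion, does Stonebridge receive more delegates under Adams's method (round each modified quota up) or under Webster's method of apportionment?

Adams: Fernley 7, Ashgrove 4, Stonebridge 4, Claybrook 6, Pinehurst 3.
Webster: Fernley 7, Ashgrove 5, Stonebridge 3, Claybrook 6, Pinehurst 3.
Stonebridge gets 4 under Adams and 3 under Webster.

Adams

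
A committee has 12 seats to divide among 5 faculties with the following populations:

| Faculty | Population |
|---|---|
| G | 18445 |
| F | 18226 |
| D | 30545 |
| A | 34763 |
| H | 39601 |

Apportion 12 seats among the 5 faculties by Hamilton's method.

Total 141580; standard divisor 141580/12 ≈ 11798.333.
Standard quotas: G 1.5634, F 1.5448, D 2.5889, A 2.9464, H 3.3565.
Lower quotas: G 1, F 1, D 2, A 2, H 3 (sum 9, leaving 3 seats).
Remainders in descending order: A 0.9464, D 0.5889, G 0.5634, F 0.5448, H 0.3565.
The surplus seats go to A, D, G.

G 2, F 1, D 3, A 3, H 3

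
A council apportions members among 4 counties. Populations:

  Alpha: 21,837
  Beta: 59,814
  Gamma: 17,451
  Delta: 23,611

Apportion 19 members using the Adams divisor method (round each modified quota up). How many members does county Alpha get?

Standard divisor 122713/19 ≈ 6458.579; standard quotas: Alpha 3.381, Beta 9.261, Gamma 2.702, Delta 3.656.
Rounding up gives 4, 10, 3, 4 = 21 seats, so the divisor must be adjusted.
With modified divisor 7400: modified quotas Alpha 2.951, Beta 8.083, Gamma 2.358, Delta 3.191.
Rounding up: Alpha 3, Beta 9, Gamma 3, Delta 4 (total 19).
Alpha receives 3.

3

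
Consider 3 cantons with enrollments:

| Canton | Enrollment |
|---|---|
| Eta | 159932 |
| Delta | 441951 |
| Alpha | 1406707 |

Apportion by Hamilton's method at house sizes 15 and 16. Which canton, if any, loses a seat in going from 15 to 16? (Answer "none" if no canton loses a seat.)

At 15 seats: Eta 1, Delta 3, Alpha 11.
At 16 seats: Eta 1, Delta 4, Alpha 11.
No canton's allocation decreased.

none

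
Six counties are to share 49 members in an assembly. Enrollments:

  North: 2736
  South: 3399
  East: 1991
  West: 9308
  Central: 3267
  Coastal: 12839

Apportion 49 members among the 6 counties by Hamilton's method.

North=4, South=5, East=3, West=13, Central=5, Coastal=19

Standard divisor: 33540 ÷ 49 ≈ 684.49.
Standard quotas: North 3.9971, South 4.9657, East 2.9087, West 13.5984, Central 4.7729, Coastal 18.7570.
Lower quotas: North 3, South 4, East 2, West 13, Central 4, Coastal 18 (sum 44, leaving 5 seats).
Remainders in descending order: North 0.9971, South 0.9657, East 0.9087, Central 0.7729, Coastal 0.7570, West 0.5984.
Largest remainders: North, South, East, Central, Coastal receive the extra seats.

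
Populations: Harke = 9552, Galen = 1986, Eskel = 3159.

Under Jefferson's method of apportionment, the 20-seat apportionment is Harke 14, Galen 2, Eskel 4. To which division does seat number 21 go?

Galen

Priority for the next seat is population ÷ (current seats + 1).
Priorities: Harke 636.800, Galen 662.000, Eskel 631.800.
Highest priority: Galen.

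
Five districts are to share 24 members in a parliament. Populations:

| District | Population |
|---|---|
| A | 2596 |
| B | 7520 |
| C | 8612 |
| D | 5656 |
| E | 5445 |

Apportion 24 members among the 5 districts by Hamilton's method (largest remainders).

A: 2; B: 6; C: 7; D: 5; E: 4

Total 29829; standard divisor 29829/24 ≈ 1242.875.
Standard quotas: A 2.0887, B 6.0505, C 6.9291, D 4.5507, E 4.3810.
Lower quotas: A 2, B 6, C 6, D 4, E 4 (sum 22, leaving 2 seats).
Remainders in descending order: C 0.9291, D 0.5507, E 0.3810, A 0.0887, B 0.0505.
Largest remainders: C, D receive the extra seats.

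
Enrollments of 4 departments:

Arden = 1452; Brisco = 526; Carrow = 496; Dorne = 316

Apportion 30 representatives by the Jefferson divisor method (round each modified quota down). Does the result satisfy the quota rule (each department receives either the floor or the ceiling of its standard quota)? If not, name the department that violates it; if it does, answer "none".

none

Standard quotas: Arden 15.613, Brisco 5.656, Carrow 5.333, Dorne 3.398.
Jefferson allocation: Arden 16, Brisco 6, Carrow 5, Dorne 3.
Every allocation lies between the lower and upper quota.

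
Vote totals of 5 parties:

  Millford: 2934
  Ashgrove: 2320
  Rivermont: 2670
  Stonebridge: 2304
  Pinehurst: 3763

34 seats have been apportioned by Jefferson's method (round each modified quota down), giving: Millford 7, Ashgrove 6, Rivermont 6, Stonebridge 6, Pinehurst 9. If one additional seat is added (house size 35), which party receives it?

Rivermont

Priority for the next seat is population ÷ (current seats + 1).
Priorities: Millford 366.750, Ashgrove 331.429, Rivermont 381.429, Stonebridge 329.143, Pinehurst 376.300.
Highest priority: Rivermont.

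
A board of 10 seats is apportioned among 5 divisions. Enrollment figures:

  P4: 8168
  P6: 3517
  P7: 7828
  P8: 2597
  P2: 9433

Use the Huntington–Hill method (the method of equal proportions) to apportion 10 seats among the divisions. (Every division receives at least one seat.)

P4=3, P6=1, P7=2, P8=1, P2=3

With divisor 3265: modified quotas P4 2.502, P6 1.077, P7 2.398, P8 0.795, P2 2.889.
Geometric-mean thresholds: P4 √(2·3)=2.449, P6 √(1·2)=1.414, P7 √(2·3)=2.449, P8 (min 1), P2 √(2·3)=2.449.
Each quota rounded against its threshold gives P4 3, P6 1, P7 2, P8 1, P2 3 (total 10).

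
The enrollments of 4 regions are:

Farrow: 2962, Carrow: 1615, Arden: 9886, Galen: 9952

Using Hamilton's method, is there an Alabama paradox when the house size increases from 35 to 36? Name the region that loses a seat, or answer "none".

Carrow

At 35 seats: Farrow 4, Carrow 3, Arden 14, Galen 14.
At 36 seats: Farrow 4, Carrow 2, Arden 15, Galen 15.
Carrow drops from 3 to 2.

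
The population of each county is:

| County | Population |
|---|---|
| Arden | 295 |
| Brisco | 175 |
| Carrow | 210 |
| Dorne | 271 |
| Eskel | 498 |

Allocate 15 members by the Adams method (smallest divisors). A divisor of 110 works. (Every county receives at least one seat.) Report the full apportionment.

Arden: 3, Brisco: 2, Carrow: 2, Dorne: 3, Eskel: 5

With modified divisor 110: modified quotas Arden 2.682, Brisco 1.591, Carrow 1.909, Dorne 2.464, Eskel 4.527.
Rounding up: Arden 3, Brisco 2, Carrow 2, Dorne 3, Eskel 5 (total 15).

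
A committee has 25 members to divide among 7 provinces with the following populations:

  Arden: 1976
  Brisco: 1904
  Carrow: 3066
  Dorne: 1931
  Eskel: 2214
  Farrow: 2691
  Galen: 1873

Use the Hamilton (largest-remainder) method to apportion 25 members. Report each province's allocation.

Total 15655; standard divisor 15655/25 ≈ 626.2.
Standard quotas: Arden 3.156, Brisco 3.041, Carrow 4.896, Dorne 3.084, Eskel 3.536, Farrow 4.297, Galen 2.991.
Lower quotas: Arden 3, Brisco 3, Carrow 4, Dorne 3, Eskel 3, Farrow 4, Galen 2 (sum 22, leaving 3 seats).
Remainders in descending order: Galen 0.991, Carrow 0.896, Eskel 0.536, Farrow 0.297, Arden 0.156, Dorne 0.084, Brisco 0.041.
Largest remainders: Galen, Carrow, Eskel receive the extra seats.

Arden: 3; Brisco: 3; Carrow: 5; Dorne: 3; Eskel: 4; Farrow: 4; Galen: 3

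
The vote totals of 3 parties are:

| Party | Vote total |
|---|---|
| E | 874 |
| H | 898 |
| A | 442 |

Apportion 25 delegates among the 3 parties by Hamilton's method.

E 10; H 10; A 5

Standard divisor: 2214 ÷ 25 ≈ 88.56.
Standard quotas: E 9.869, H 10.140, A 4.991.
Lower quotas: E 9, H 10, A 4 (sum 23, leaving 2 seats).
Remainders in descending order: A 0.991, E 0.869, H 0.140.
Largest remainders: A, E receive the extra seats.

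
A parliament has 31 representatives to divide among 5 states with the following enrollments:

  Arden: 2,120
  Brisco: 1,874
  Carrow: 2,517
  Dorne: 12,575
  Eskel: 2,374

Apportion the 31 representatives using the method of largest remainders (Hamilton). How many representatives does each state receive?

Standard divisor: 21460 ÷ 31 ≈ 692.258.
Standard quotas: Arden 3.0624, Brisco 2.7071, Carrow 3.6359, Dorne 18.1652, Eskel 3.4294.
Lower quotas: Arden 3, Brisco 2, Carrow 3, Dorne 18, Eskel 3 (sum 29, leaving 2 seats).
Remainders in descending order: Brisco 0.7071, Carrow 0.6359, Eskel 0.4294, Dorne 0.1652, Arden 0.0624.
The surplus seats go to Brisco, Carrow.

Arden 3; Brisco 3; Carrow 4; Dorne 18; Eskel 3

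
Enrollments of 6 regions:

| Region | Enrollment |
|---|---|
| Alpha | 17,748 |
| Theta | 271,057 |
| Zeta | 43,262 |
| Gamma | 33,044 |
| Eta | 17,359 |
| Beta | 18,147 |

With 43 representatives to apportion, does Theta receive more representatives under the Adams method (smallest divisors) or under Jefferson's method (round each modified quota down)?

Jefferson

Adams: Alpha 2, Theta 28, Zeta 5, Gamma 4, Eta 2, Beta 2.
Jefferson: Alpha 2, Theta 31, Zeta 4, Gamma 3, Eta 1, Beta 2.
Theta gets 28 under Adams and 31 under Jefferson.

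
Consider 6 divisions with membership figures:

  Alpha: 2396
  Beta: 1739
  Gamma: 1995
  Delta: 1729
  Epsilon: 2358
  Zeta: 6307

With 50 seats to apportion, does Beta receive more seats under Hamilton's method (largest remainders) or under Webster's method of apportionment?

Hamilton: Alpha 7, Beta 6, Gamma 6, Delta 5, Epsilon 7, Zeta 19.
Webster: Alpha 7, Beta 5, Gamma 6, Delta 5, Epsilon 7, Zeta 20.
Beta gets 6 under Hamilton and 5 under Webster.

Hamilton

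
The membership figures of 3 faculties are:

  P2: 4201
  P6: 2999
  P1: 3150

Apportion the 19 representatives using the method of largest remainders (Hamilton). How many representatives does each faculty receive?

Standard divisor: 10350 ÷ 19 ≈ 544.737.
Standard quotas: P2 7.712, P6 5.505, P1 5.783.
Lower quotas: P2 7, P6 5, P1 5 (sum 17, leaving 2 seats).
Remainders in descending order: P1 0.783, P2 0.712, P6 0.505.
Largest remainders: P1, P2 receive the extra seats.

P2 8, P6 5, P1 6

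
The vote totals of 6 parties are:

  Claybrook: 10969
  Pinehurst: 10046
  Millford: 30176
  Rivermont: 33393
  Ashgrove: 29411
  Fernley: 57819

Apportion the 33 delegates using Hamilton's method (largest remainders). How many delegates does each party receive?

Claybrook 2, Pinehurst 2, Millford 6, Rivermont 6, Ashgrove 6, Fernley 11

Total 171814; standard divisor 171814/33 ≈ 5206.485.
Standard quotas: Claybrook 2.1068, Pinehurst 1.9295, Millford 5.7958, Rivermont 6.4137, Ashgrove 5.6489, Fernley 11.1052.
Lower quotas: Claybrook 2, Pinehurst 1, Millford 5, Rivermont 6, Ashgrove 5, Fernley 11 (sum 30, leaving 3 seats).
Remainders in descending order: Pinehurst 0.9295, Millford 0.7958, Ashgrove 0.6489, Rivermont 0.4137, Claybrook 0.1068, Fernley 0.1052.
Largest remainders: Pinehurst, Millford, Ashgrove receive the extra seats.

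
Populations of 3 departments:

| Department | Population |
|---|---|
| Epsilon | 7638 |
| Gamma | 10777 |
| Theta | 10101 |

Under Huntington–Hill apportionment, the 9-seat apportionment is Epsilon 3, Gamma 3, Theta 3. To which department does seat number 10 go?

Priority for the next seat is population ÷ (√(s·(s+1))).
Priorities: Epsilon 2204.901, Gamma 3111.052, Theta 2915.908.
Highest priority: Gamma.

Gamma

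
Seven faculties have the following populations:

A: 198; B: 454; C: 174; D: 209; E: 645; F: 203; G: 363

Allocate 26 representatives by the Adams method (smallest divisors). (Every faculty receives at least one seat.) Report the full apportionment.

A 2; B 5; C 2; D 3; E 7; F 3; G 4

Standard divisor 2246/26 ≈ 86.385; standard quotas: A 2.292, B 5.256, C 2.014, D 2.419, E 7.467, F 2.350, G 4.202.
Rounding up gives 3, 6, 3, 3, 8, 3, 5 = 31 seats, so the divisor must be adjusted.
With modified divisor 100: modified quotas A 1.980, B 4.540, C 1.740, D 2.090, E 6.450, F 2.030, G 3.630.
Rounding up: A 2, B 5, C 2, D 3, E 7, F 3, G 4 (total 26).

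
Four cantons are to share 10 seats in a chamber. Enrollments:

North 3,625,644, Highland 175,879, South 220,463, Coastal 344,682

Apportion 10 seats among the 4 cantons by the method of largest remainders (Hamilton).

North=8; Highland=0; South=1; Coastal=1

The standard divisor is 4366668/10 ≈ 436666.8.
Standard quotas: North 8.3030, Highland 0.4028, South 0.5049, Coastal 0.7893.
Lower quotas: North 8, Highland 0, South 0, Coastal 0 (sum 8, leaving 2 seats).
Remainders in descending order: Coastal 0.7893, South 0.5049, Highland 0.4028, North 0.3030.
Largest remainders: Coastal, South receive the extra seats.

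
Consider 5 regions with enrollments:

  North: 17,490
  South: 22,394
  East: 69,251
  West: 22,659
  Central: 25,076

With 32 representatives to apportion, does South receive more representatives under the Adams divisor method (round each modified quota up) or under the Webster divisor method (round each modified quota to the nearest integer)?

Adams

Adams: North 4, South 5, East 13, West 5, Central 5.
Webster: North 4, South 4, East 14, West 5, Central 5.
South gets 5 under Adams and 4 under Webster.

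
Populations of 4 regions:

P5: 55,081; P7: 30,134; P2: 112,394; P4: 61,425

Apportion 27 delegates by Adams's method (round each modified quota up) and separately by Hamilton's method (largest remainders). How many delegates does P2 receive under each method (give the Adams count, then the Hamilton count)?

11 and 12

Adams: P5 6, P7 3, P2 11, P4 7.
Hamilton: P5 6, P7 3, P2 12, P4 6.
P2 gets 11 under Adams and 12 under Hamilton.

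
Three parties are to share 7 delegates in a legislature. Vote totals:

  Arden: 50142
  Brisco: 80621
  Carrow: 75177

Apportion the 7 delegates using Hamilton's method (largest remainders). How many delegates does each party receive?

Arden=2, Brisco=3, Carrow=2

Standard divisor: 205940 ÷ 7 = 29420.
Standard quotas: Arden 1.7044, Brisco 2.7403, Carrow 2.5553.
Lower quotas: Arden 1, Brisco 2, Carrow 2 (sum 5, leaving 2 seats).
Remainders in descending order: Brisco 0.7403, Arden 0.7044, Carrow 0.5553.
The surplus seats go to Brisco, Arden.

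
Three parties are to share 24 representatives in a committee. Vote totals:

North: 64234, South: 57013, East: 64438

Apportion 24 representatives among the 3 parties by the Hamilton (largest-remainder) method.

The standard divisor is 185685/24 ≈ 7736.875.
Standard quotas: North 8.3023, South 7.3690, East 8.3287.
Lower quotas: North 8, South 7, East 8 (sum 23, leaving 1 seat).
Remainders in descending order: South 0.3690, East 0.3287, North 0.3023.
The surplus seat goes to South.

North=8, South=8, East=8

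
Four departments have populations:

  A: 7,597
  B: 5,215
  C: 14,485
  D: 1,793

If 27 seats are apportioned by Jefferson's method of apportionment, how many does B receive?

5

Standard divisor 29090/27 ≈ 1077.407; standard quotas: A 7.051, B 4.840, C 13.444, D 1.664.
Rounding down gives 7, 4, 13, 1 = 25 seats, so the divisor must be adjusted.
With modified divisor 1000: modified quotas A 7.597, B 5.215, C 14.485, D 1.793.
Rounding down: A 7, B 5, C 14, D 1 (total 27).
B receives 5.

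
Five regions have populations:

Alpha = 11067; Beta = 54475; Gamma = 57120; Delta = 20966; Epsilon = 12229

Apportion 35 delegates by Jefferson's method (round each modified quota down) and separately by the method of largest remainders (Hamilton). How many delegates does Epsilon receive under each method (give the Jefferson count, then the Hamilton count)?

2 and 3

Jefferson: Alpha 2, Beta 13, Gamma 13, Delta 5, Epsilon 2.
Hamilton: Alpha 2, Beta 12, Gamma 13, Delta 5, Epsilon 3.
Epsilon gets 2 under Jefferson and 3 under Hamilton.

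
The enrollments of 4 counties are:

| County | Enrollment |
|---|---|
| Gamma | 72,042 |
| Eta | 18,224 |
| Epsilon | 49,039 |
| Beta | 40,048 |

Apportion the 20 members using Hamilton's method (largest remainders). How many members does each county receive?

The standard divisor is 179353/20 ≈ 8967.65.
Standard quotas: Gamma 8.0335, Eta 2.0322, Epsilon 5.4684, Beta 4.4658.
Lower quotas: Gamma 8, Eta 2, Epsilon 5, Beta 4 (sum 19, leaving 1 seat).
Remainders in descending order: Epsilon 0.4684, Beta 0.4658, Gamma 0.0335, Eta 0.0322.
Largest remainder: Epsilon receives the extra seat.

Gamma: 8, Eta: 2, Epsilon: 6, Beta: 4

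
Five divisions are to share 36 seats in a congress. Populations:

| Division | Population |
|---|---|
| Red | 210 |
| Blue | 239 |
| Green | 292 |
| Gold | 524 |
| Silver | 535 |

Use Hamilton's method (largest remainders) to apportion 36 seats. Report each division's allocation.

Standard divisor: 1800 ÷ 36 = 50.
Standard quotas: Red 4.200, Blue 4.780, Green 5.840, Gold 10.480, Silver 10.700.
Lower quotas: Red 4, Blue 4, Green 5, Gold 10, Silver 10 (sum 33, leaving 3 seats).
Remainders in descending order: Green 0.840, Blue 0.780, Silver 0.700, Gold 0.480, Red 0.200.
The surplus seats go to Green, Blue, Silver.

Red=4, Blue=5, Green=6, Gold=10, Silver=11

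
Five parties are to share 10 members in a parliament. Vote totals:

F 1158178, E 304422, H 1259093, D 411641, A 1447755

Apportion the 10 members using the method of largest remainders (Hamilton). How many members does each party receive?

F=2, E=1, H=3, D=1, A=3

Total 4581089; standard divisor 4581089/10 ≈ 458108.9.
Standard quotas: F 2.5282, E 0.6645, H 2.7485, D 0.8986, A 3.1603.
Lower quotas: F 2, E 0, H 2, D 0, A 3 (sum 7, leaving 3 seats).
Remainders in descending order: D 0.8986, H 0.7485, E 0.6645, F 0.5282, A 0.1603.
Largest remainders: D, H, E receive the extra seats.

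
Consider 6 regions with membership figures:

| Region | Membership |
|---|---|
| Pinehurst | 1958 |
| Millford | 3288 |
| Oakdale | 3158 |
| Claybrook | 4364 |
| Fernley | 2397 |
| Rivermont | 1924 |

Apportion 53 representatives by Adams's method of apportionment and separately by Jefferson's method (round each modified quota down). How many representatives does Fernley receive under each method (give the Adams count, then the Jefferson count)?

8 and 7

Adams: Pinehurst 6, Millford 10, Oakdale 10, Claybrook 13, Fernley 8, Rivermont 6.
Jefferson: Pinehurst 6, Millford 10, Oakdale 10, Claybrook 14, Fernley 7, Rivermont 6.
Fernley gets 8 under Adams and 7 under Jefferson.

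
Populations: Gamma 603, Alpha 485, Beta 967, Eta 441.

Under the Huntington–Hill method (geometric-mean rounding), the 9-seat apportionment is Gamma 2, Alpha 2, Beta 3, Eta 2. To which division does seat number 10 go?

Beta

Priority for the next seat is population ÷ (√(s·(s+1))).
Priorities: Gamma 246.174, Alpha 198.000, Beta 279.149, Eta 180.037.
Highest priority: Beta.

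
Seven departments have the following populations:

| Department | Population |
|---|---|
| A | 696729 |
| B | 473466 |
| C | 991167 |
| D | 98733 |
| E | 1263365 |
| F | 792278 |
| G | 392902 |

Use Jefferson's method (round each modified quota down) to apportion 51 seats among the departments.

Standard divisor 4708640/51 ≈ 92326.275; standard quotas: A 7.546, B 5.128, C 10.735, D 1.069, E 13.684, F 8.581, G 4.256.
Rounding down gives 7, 5, 10, 1, 13, 8, 4 = 48 seats, so the divisor must be adjusted.
With modified divisor 87600: modified quotas A 7.954, B 5.405, C 11.315, D 1.127, E 14.422, F 9.044, G 4.485.
Rounding down: A 7, B 5, C 11, D 1, E 14, F 9, G 4 (total 51).

A 7; B 5; C 11; D 1; E 14; F 9; G 4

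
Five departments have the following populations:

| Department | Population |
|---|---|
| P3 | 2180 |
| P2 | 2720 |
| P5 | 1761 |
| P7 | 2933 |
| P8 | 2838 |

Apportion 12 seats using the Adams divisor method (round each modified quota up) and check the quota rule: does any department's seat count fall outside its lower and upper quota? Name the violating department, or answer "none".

none

Standard quotas: P3 2.104, P2 2.625, P5 1.700, P7 2.831, P8 2.739.
Adams allocation: P3 2, P2 2, P5 2, P7 3, P8 3.
Every allocation lies between the lower and upper quota.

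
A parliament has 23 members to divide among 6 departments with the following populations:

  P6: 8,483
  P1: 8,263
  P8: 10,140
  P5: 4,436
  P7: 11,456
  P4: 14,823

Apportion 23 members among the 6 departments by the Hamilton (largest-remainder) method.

P6=3; P1=3; P8=4; P5=2; P7=5; P4=6

Total 57601; standard divisor 57601/23 ≈ 2504.391.
Standard quotas: P6 3.3873, P1 3.2994, P8 4.0489, P5 1.7713, P7 4.5744, P4 5.9188.
Lower quotas: P6 3, P1 3, P8 4, P5 1, P7 4, P4 5 (sum 20, leaving 3 seats).
Remainders in descending order: P4 0.9188, P5 0.7713, P7 0.5744, P6 0.3873, P1 0.2994, P8 0.0489.
Largest remainders: P4, P5, P7 receive the extra seats.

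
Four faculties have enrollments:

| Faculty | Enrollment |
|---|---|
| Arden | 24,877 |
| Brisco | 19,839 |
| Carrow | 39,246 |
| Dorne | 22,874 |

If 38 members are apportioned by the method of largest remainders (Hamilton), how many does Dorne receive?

8

The standard divisor is 106836/38 ≈ 2811.474.
Standard quotas: Arden 8.8484, Brisco 7.0564, Carrow 13.9592, Dorne 8.1359.
Lower quotas: Arden 8, Brisco 7, Carrow 13, Dorne 8 (sum 36, leaving 2 seats).
Remainders in descending order: Carrow 0.9592, Arden 0.8484, Dorne 0.1359, Brisco 0.0564.
The surplus seats go to Carrow, Arden.
Dorne receives 8.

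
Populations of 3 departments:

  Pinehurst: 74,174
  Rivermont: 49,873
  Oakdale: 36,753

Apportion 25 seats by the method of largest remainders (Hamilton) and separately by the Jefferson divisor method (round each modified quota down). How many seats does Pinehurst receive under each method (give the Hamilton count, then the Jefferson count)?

Hamilton: Pinehurst 11, Rivermont 8, Oakdale 6.
Jefferson: Pinehurst 12, Rivermont 8, Oakdale 5.
Pinehurst gets 11 under Hamilton and 12 under Jefferson.

11 and 12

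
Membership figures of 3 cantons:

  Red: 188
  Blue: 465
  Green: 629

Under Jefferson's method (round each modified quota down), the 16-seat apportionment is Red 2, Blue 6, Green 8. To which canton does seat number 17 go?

Priority for the next seat is population ÷ (current seats + 1).
Priorities: Red 62.667, Blue 66.429, Green 69.889.
Highest priority: Green.

Green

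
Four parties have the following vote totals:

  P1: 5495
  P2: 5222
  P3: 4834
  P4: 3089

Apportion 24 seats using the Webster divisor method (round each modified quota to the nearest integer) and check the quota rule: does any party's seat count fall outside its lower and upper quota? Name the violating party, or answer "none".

none

Standard quotas: P1 7.075, P2 6.724, P3 6.224, P4 3.977.
Webster allocation: P1 7, P2 7, P3 6, P4 4.
Every allocation lies between the lower and upper quota.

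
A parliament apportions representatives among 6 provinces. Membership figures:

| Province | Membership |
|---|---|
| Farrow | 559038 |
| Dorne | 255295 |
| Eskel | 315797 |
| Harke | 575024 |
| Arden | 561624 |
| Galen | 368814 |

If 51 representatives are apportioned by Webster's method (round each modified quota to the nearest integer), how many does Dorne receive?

5

Standard divisor 2635592/51 ≈ 51678.275; standard quotas: Farrow 10.818, Dorne 4.940, Eskel 6.111, Harke 11.127, Arden 10.868, Galen 7.137.
Rounding to the nearest integer gives Farrow 11, Dorne 5, Eskel 6, Harke 11, Arden 11, Galen 7 — total 51, matching the house size, so no adjustment is needed.
Dorne receives 5.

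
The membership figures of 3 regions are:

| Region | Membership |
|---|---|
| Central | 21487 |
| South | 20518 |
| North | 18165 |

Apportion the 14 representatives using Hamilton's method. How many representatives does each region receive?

Central 5; South 5; North 4

The standard divisor is 60170/14 ≈ 4297.857.
Standard quotas: Central 4.9995, South 4.7740, North 4.2265.
Lower quotas: Central 4, South 4, North 4 (sum 12, leaving 2 seats).
Remainders in descending order: Central 0.9995, South 0.7740, North 0.2265.
Largest remainders: Central, South receive the extra seats.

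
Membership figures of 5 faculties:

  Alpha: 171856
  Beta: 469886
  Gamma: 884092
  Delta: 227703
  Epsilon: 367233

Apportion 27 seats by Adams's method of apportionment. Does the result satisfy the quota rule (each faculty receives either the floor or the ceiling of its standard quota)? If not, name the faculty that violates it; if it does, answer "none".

Standard quotas: Alpha 2.188, Beta 5.982, Gamma 11.256, Delta 2.899, Epsilon 4.675.
Adams allocation: Alpha 2, Beta 6, Gamma 11, Delta 3, Epsilon 5.
Every allocation lies between the lower and upper quota.

none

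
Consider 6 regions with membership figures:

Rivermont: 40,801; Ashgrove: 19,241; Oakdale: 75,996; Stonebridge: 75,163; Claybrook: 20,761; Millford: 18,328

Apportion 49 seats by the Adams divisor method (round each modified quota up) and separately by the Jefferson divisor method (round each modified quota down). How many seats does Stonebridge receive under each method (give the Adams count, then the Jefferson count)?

14 and 15

Adams: Rivermont 8, Ashgrove 4, Oakdale 15, Stonebridge 14, Claybrook 4, Millford 4.
Jefferson: Rivermont 8, Ashgrove 4, Oakdale 15, Stonebridge 15, Claybrook 4, Millford 3.
Stonebridge gets 14 under Adams and 15 under Jefferson.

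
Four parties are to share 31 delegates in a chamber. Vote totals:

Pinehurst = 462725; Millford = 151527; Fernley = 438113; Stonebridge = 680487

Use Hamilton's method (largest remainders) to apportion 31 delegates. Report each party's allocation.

Standard divisor: 1732852 ÷ 31 ≈ 55898.452.
Standard quotas: Pinehurst 8.2780, Millford 2.7108, Fernley 7.8377, Stonebridge 12.1736.
Lower quotas: Pinehurst 8, Millford 2, Fernley 7, Stonebridge 12 (sum 29, leaving 2 seats).
Remainders in descending order: Fernley 0.8377, Millford 0.7108, Pinehurst 0.2780, Stonebridge 0.1736.
Largest remainders: Fernley, Millford receive the extra seats.

Pinehurst=8, Millford=3, Fernley=8, Stonebridge=12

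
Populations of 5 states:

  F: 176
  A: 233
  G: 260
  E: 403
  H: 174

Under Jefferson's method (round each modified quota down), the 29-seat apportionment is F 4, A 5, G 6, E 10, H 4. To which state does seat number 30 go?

A

Priority for the next seat is population ÷ (current seats + 1).
Priorities: F 35.200, A 38.833, G 37.143, E 36.636, H 34.800.
Highest priority: A.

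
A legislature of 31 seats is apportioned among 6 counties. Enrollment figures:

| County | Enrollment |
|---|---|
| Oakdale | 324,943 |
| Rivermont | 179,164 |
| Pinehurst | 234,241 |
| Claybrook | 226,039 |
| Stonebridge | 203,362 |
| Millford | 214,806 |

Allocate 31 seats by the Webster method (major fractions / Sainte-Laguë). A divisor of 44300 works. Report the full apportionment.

With modified divisor 44300: modified quotas Oakdale 7.335, Rivermont 4.044, Pinehurst 5.288, Claybrook 5.102, Stonebridge 4.591, Millford 4.849.
Rounding to the nearest integer: Oakdale 7, Rivermont 4, Pinehurst 5, Claybrook 5, Stonebridge 5, Millford 5 (total 31).

Oakdale 7; Rivermont 4; Pinehurst 5; Claybrook 5; Stonebridge 5; Millford 5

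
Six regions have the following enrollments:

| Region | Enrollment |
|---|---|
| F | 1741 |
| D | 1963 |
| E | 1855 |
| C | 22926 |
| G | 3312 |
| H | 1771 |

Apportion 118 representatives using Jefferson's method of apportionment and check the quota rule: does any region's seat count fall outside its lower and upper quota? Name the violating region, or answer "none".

Standard quotas: F 6.120, D 6.900, E 6.521, C 80.591, G 11.643, H 6.226.
Jefferson allocation: F 6, D 7, E 6, C 82, G 11, H 6.
C has quota 80.591 (lower 80, upper 81) but receives 82 — outside the quota interval.

C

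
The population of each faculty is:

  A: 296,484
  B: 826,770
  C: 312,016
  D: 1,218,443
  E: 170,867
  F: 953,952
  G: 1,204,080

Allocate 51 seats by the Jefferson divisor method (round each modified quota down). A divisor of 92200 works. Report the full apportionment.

A 3, B 8, C 3, D 13, E 1, F 10, G 13

With modified divisor 92200: modified quotas A 3.216, B 8.967, C 3.384, D 13.215, E 1.853, F 10.347, G 13.059.
Rounding down: A 3, B 8, C 3, D 13, E 1, F 10, G 13 (total 51).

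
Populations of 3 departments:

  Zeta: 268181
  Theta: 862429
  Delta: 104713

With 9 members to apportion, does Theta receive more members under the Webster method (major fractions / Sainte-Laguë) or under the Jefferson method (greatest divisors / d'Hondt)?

Jefferson

Webster: Zeta 2, Theta 6, Delta 1.
Jefferson: Zeta 2, Theta 7, Delta 0.
Theta gets 6 under Webster and 7 under Jefferson.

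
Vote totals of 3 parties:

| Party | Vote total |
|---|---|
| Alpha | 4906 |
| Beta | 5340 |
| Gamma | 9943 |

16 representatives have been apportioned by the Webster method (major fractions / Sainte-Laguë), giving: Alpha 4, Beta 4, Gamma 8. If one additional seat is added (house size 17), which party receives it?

Priority for the next seat is population ÷ (current seats + 0.5).
Priorities: Alpha 1090.222, Beta 1186.667, Gamma 1169.765.
Highest priority: Beta.

Beta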